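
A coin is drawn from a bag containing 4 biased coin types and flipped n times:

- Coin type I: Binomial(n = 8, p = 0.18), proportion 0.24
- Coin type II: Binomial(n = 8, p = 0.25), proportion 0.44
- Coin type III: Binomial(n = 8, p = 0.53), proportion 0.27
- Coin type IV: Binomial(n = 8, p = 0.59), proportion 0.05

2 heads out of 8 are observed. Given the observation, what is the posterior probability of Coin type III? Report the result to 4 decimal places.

By Bayes' theorem, P(k | x) = π_k f_k(x) / Σ_j π_j f_j(x).
Binomial probabilities:
  p_I = C(8,2)·0.18^2·0.82^6 = 28·0.0324·0.304007 = 0.275795
  p_II = C(8,2)·0.25^2·0.75^6 = 28·0.0625·0.177979 = 0.311462
  p_III = C(8,2)·0.53^2·0.47^6 = 28·0.2809·0.0107792 = 0.0847807
  p_IV = C(8,2)·0.59^2·0.41^6 = 28·0.3481·0.0047501 = 0.0462983
Multiply by the mixture weights:
  π_I·p_I = 0.24 × 0.275795 = 0.0661908
  π_II·p_II = 0.44 × 0.311462 = 0.137043
  π_III·p_III = 0.27 × 0.0847807 = 0.0228908
  π_IV·p_IV = 0.05 × 0.0462983 = 0.00231492
Sum: 0.0661908 + 0.137043 + 0.0228908 + 0.00231492 = 0.22844
So the posterior for Coin type III is 0.0228908 / 0.22844 ≈ 0.1002.

0.1002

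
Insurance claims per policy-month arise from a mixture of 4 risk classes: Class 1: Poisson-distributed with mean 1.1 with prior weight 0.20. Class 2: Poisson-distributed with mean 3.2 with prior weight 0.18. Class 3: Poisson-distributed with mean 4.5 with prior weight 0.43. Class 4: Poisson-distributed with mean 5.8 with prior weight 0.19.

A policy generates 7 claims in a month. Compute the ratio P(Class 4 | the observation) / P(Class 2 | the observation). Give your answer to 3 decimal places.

Since P(k|x) ∝ w_k f_k(x), the posterior odds are w_i f_i(x) / (w_j f_j(x)).
Poisson probabilities:
  p_1 = 0.000128705
  p_2 = 0.0277893
  p_3 = 0.0823629
  p_4 = 0.132635
Odds = (0.19/0.18) × (0.132635/0.0277893) = 1.05556 × 4.77288 ≈ 5.038

5.038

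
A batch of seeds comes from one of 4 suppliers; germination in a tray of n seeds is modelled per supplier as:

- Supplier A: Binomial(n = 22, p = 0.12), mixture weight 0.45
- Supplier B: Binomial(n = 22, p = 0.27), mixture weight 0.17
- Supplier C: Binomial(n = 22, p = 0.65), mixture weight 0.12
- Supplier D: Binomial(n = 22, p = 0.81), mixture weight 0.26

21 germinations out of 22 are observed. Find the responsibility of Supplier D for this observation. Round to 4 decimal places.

0.9917

Posterior ∝ prior × likelihood, so P(k | x) ∝ P(Z=k) f_k(x); normalise over all components.
Component likelihoods at x = 21 germinations out of 22:
  f_A = C(22,21)·0.12^21·0.88^1 = 22·4.60051e-20·0.88 = 8.90659e-19
  f_B = C(22,21)·0.27^21·0.73^1 = 22·1.14456e-12·0.73 = 1.83817e-11
  f_C = C(22,21)·0.65^21·0.35^1 = 22·0.00011781·0.35 = 0.000907134
  f_D = C(22,21)·0.81^21·0.19^1 = 22·0.0119725·0.19 = 0.0500451
Weight by the priors:
  P(Z=A)·f_A = 0.45 × 8.90659e-19 = 4.00797e-19
  P(Z=B)·f_B = 0.17 × 1.83817e-11 = 3.12488e-12
  P(Z=C)·f_C = 0.12 × 0.000907134 = 0.000108856
  P(Z=D)·f_D = 0.26 × 0.0500451 = 0.0130117
Marginal: 4.00797e-19 + 3.12488e-12 + 0.000108856 + 0.0130117 = 0.0131206
Responsibility of Supplier D: 0.0130117 / 0.0131206 ≈ 0.9917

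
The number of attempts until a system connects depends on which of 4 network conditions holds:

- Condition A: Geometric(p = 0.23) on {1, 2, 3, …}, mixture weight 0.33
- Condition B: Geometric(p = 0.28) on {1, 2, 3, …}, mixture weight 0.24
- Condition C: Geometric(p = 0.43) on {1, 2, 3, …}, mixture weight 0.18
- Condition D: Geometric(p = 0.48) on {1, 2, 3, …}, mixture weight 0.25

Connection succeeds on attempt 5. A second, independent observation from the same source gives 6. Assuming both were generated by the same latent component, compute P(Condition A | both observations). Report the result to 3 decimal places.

Posterior ∝ prior × likelihood, so P(k | x) ∝ π_k f_k(x); normalise over all components.
Since both observations come from the same component, the likelihood for component k is f_k(x₁)·f_k(x₂).
  p_A = [0.23·(1−0.23)^4 = 0.23·0.35153 = 0.080852] × [0.062256] = 0.00503352
  p_B = [0.28·(1−0.28)^4 = 0.28·0.268739 = 0.0752468] × [0.0541777] = 0.0040767
  p_C = [0.43·(1−0.43)^4 = 0.43·0.10556 = 0.0453908] × [0.0258728] = 0.00117439
  p_D = [0.48·(1−0.48)^4 = 0.48·0.0731162 = 0.0350958] × [0.0182498] = 0.00064049
Multiply by the mixture weights:
  π_A·p_A = 0.33 × 0.00503352 = 0.00166106
  π_B·p_B = 0.24 × 0.0040767 = 0.000978407
  π_C·p_C = 0.18 × 0.00117439 = 0.000211389
  π_D·p_D = 0.25 × 0.00064049 = 0.000160123
Normaliser: 0.00166106 + 0.000978407 + 0.000211389 + 0.000160123 = 0.00301098
So the posterior for Condition A is 0.00166106 / 0.00301098 ≈ 0.552.

0.552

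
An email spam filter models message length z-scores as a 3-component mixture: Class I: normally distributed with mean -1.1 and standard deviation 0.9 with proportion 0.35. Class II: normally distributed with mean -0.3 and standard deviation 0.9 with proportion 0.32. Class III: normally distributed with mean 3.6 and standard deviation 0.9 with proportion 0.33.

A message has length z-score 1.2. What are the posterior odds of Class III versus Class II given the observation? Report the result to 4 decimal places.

Only the two components matter; the odds are (w_i f_i(x)) / (w_j f_j(x)).
Normal densities:
  L_I = 0.0169242
  L_II = 0.11053
  L_III = 0.0126622
Odds = (0.33/0.32) × (0.0126622/0.11053) = 1.03125 × 0.114559 ≈ 0.1181

0.1181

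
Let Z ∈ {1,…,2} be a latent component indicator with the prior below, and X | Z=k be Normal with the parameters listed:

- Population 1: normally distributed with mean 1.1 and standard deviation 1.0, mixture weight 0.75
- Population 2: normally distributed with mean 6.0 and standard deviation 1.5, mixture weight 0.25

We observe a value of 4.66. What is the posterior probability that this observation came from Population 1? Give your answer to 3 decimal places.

Posterior ∝ prior × likelihood, so P(k | x) ∝ w_k f_k(x); normalise over all components.
Component likelihoods at x = 4.66:
  f_1 = (1/(1.0·√(2π)))·exp(−(4.66−1.1)²/(2·1.0²)) = 0.398942·exp(-6.33680) = 0.000706111
  f_2 = (1/(1.5·√(2π)))·exp(−(4.66−6.0)²/(2·1.5²)) = 0.265962·exp(-0.39902) = 0.178454
Weight by the priors:
  w_1·f_1 = 0.75 × 0.000706111 = 0.000529583
  w_2·f_2 = 0.25 × 0.178454 = 0.0446134
Normaliser: 0.000529583 + 0.0446134 = 0.045143
So the posterior for Population 1 is 0.000529583 / 0.045143 ≈ 0.012.

0.012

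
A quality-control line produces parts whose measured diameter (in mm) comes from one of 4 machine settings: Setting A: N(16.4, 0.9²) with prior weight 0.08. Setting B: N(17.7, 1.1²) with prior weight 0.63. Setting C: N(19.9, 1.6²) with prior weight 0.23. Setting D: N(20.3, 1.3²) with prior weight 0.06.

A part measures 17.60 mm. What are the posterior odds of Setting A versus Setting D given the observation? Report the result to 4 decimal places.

Since P(k|x) ∝ π_k f_k(x), the posterior odds are π_i f_i(x) / (π_j f_j(x)).
Evaluate each component's likelihood at the observed value:
  p_A = 0.182233
  p_B = 0.361179
  p_C = 0.0887311
  p_D = 0.0355041
Posterior odds = (π_A·p_A) / (π_D·p_D) = (0.08·0.182233) / (0.06·0.0355041) = 0.0145787 / 0.00213025 ≈ 6.8437

6.8437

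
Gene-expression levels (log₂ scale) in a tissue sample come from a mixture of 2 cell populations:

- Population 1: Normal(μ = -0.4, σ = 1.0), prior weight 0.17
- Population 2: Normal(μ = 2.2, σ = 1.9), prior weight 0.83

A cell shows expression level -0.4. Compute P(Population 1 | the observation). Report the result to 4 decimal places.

Posterior ∝ prior × likelihood, so P(k | x) ∝ π_k f_k(x); normalise over all components.
Evaluate each component's likelihood at the observed value:
  f_1 = (1/(1.0·√(2π)))·exp(−(-0.4−-0.4)²/(2·1.0²)) = 0.398942·exp(-0.00000) = 0.398942
  f_2 = (1/(1.9·√(2π)))·exp(−(-0.4−2.2)²/(2·1.9²)) = 0.209970·exp(-0.93629) = 0.082325
Prior × likelihood for each component:
  π_1·f_1 = 0.17 × 0.398942 = 0.0678202
  π_2·f_2 = 0.83 × 0.082325 = 0.0683297
Marginal: 0.0678202 + 0.0683297 = 0.13615
Responsibility of Population 1: 0.0678202 / 0.13615 ≈ 0.4981

0.4981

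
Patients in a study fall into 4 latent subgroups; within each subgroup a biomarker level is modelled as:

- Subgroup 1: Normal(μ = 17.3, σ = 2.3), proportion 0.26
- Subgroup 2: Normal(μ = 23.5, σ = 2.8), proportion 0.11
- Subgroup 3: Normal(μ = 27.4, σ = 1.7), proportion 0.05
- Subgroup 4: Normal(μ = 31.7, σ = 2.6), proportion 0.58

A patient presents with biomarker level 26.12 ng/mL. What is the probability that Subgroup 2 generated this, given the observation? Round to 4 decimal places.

By Bayes' theorem, P(k | x) = P(Z=k) f_k(x) / Σ_j P(Z=j) f_j(x).
Normal densities:
  f_1 = (1/(2.3·√(2π)))·exp(−(26.12−17.3)²/(2·2.3²)) = 0.173453·exp(-7.35278) = 0.00011115
  f_2 = (1/(2.8·√(2π)))·exp(−(26.12−23.5)²/(2·2.8²)) = 0.142479·exp(-0.43778) = 0.0919658
  f_3 = (1/(1.7·√(2π)))·exp(−(26.12−27.4)²/(2·1.7²)) = 0.234672·exp(-0.28346) = 0.176749
  f_4 = (1/(2.6·√(2π)))·exp(−(26.12−31.7)²/(2·2.6²)) = 0.153439·exp(-2.30299) = 0.0153378
Prior × likelihood for each component:
  P(Z=1)·f_1 = 0.26 × 0.00011115 = 2.88991e-05
  P(Z=2)·f_2 = 0.11 × 0.0919658 = 0.0101162
  P(Z=3)·f_3 = 0.05 × 0.176749 = 0.00883743
  P(Z=4)·f_4 = 0.58 × 0.0153378 = 0.0088959
Marginal: 2.88991e-05 + 0.0101162 + 0.00883743 + 0.0088959 = 0.0278785
P(Subgroup 2 | the observation) ≈ 0.3629

0.3629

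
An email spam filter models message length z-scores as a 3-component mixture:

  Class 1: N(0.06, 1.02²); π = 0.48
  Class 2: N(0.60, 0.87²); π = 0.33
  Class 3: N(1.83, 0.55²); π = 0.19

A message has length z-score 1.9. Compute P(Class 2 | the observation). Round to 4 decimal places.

0.2221

The responsibility of component k is π_k f_k(x) divided by Σ_j π_j f_j(x).
Evaluate each component's likelihood at the observed value:
  p_1 = (1/(1.02·√(2π)))·exp(−(1.9−0.06)²/(2·1.02²)) = 0.391120·exp(-1.62707) = 0.0768571
  p_2 = (1/(0.87·√(2π)))·exp(−(1.9−0.60)²/(2·0.87²)) = 0.458554·exp(-1.11640) = 0.150157
  p_3 = (1/(0.55·√(2π)))·exp(−(1.9−1.83)²/(2·0.55²)) = 0.725350·exp(-0.00810) = 0.719499
Prior × likelihood for each component:
  π_1·p_1 = 0.48 × 0.0768571 = 0.0368914
  π_2·p_2 = 0.33 × 0.150157 = 0.0495519
  π_3·p_3 = 0.19 × 0.719499 = 0.136705
Denominator: 0.0368914 + 0.0495519 + 0.136705 = 0.223148
So the posterior for Class 2 is 0.0495519 / 0.223148 ≈ 0.2221.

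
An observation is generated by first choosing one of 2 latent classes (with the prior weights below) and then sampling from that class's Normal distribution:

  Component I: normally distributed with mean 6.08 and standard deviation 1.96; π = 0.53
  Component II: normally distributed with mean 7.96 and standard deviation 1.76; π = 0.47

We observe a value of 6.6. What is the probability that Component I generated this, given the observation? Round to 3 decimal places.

0.569

P(component k | x) = π_k·f_k(x) / marginal(x), where marginal(x) = Σ_j π_j·f_j(x).
Component likelihoods at x = 6.6:
  f_I = (1/(1.96·√(2π)))·exp(−(6.6−6.08)²/(2·1.96²)) = 0.203542·exp(-0.03519) = 0.196503
  f_II = (1/(1.76·√(2π)))·exp(−(6.6−7.96)²/(2·1.76²)) = 0.226672·exp(-0.29855) = 0.168166
Multiply by the mixture weights:
  π_I·f_I = 0.53 × 0.196503 = 0.104147
  π_II·f_II = 0.47 × 0.168166 = 0.0790378
Normaliser: 0.104147 + 0.0790378 = 0.183185
So the posterior for Component I is 0.104147 / 0.183185 ≈ 0.569.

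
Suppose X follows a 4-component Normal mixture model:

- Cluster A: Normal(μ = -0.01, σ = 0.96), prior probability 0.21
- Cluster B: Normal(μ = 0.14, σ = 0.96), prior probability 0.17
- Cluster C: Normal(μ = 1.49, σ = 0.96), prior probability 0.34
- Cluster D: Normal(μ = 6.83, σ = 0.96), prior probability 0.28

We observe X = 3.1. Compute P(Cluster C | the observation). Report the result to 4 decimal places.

By Bayes' theorem, P(k | x) = w_k f_k(x) / Σ_j w_j f_j(x).
Component likelihoods at x = 3.1:
  L_A = 0.00218625
  L_B = 0.00358288
  L_C = 0.101833
  L_D = 0.00021902
Unnormalised posteriors:
  w_A·L_A = 0.21 × 0.00218625 = 0.000459113
  w_B·L_B = 0.17 × 0.00358288 = 0.000609089
  w_C·L_C = 0.34 × 0.101833 = 0.0346232
  w_D·L_D = 0.28 × 0.00021902 = 6.13256e-05
Normaliser: 0.000459113 + 0.000609089 + 0.0346232 + 6.13256e-05 = 0.0357528
So the posterior for Cluster C is 0.0346232 / 0.0357528 ≈ 0.9684.

0.9684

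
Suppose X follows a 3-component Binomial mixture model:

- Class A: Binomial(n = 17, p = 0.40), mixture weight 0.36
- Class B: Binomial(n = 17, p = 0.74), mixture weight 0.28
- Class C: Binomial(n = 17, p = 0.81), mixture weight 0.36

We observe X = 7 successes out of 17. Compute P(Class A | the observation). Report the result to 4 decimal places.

The responsibility of component k is P(Z=k) f_k(x) divided by Σ_j P(Z=j) f_j(x).
Binomial probabilities:
  L_A = 0.192667
  L_B = 0.00333603
  L_C = 0.000272776
Weight by the priors:
  P(Z=A)·L_A = 0.36 × 0.192667 = 0.0693601
  P(Z=B)·L_B = 0.28 × 0.00333603 = 0.00093409
  P(Z=C)·L_C = 0.36 × 0.000272776 = 9.81993e-05
Denominator: 0.0693601 + 0.00093409 + 9.81993e-05 = 0.0703924
Responsibility of Class A: 0.0693601 / 0.0703924 ≈ 0.9853

0.9853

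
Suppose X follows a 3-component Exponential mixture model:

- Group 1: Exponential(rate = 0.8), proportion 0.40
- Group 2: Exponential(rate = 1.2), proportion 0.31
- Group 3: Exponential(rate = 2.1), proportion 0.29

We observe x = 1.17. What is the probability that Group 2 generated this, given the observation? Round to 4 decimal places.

0.3396

Posterior ∝ prior × likelihood, so P(k | x) ∝ P(Z=k) f_k(x); normalise over all components.
Exponential densities:
  L_1 = 0.313755
  L_2 = 0.294735
  L_3 = 0.179952
Prior × likelihood for each component:
  P(Z=1)·L_1 = 0.40 × 0.313755 = 0.125502
  P(Z=2)·L_2 = 0.31 × 0.294735 = 0.0913679
  P(Z=3)·L_3 = 0.29 × 0.179952 = 0.0521862
Normaliser: 0.125502 + 0.0913679 + 0.0521862 = 0.269056
So the posterior for Group 2 is 0.0913679 / 0.269056 ≈ 0.3396.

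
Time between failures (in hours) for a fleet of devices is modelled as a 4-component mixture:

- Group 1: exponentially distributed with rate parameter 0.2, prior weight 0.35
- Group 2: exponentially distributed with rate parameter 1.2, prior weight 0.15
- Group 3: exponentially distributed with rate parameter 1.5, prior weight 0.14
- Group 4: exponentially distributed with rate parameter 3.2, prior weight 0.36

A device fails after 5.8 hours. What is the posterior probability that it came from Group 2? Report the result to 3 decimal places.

0.008

The responsibility of component k is P(Z=k) f_k(x) divided by Σ_j P(Z=j) f_j(x).
Evaluate each component's likelihood at the observed value:
  L_1 = 0.0626972
  L_2 = 0.00113892
  L_3 = 0.000249879
  L_4 = 2.78384e-08
Weight by the priors:
  P(Z=1)·L_1 = 0.35 × 0.0626972 = 0.021944
  P(Z=2)·L_2 = 0.15 × 0.00113892 = 0.000170837
  P(Z=3)·L_3 = 0.14 × 0.000249879 = 3.4983e-05
  P(Z=4)·L_4 = 0.36 × 2.78384e-08 = 1.00218e-08
Evidence: 0.021944 + 0.000170837 + 3.4983e-05 + 1.00218e-08 = 0.0221499
Responsibility of Group 2: 0.000170837 / 0.0221499 ≈ 0.008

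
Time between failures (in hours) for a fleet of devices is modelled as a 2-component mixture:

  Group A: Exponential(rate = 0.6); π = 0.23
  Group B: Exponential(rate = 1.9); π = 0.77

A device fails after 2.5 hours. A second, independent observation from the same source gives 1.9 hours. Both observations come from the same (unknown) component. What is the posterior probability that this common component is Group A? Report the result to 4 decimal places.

Posterior ∝ prior × likelihood, so P(k | x) ∝ w_k f_k(x); normalise over all components.
Since both observations come from the same component, the likelihood for component k is f_k(x₁)·f_k(x₂).
  f_A = [0.133878] × [0.191891] = 0.0256901
  f_B = [0.0164382] × [0.0513985] = 0.0008449
Unnormalised posteriors:
  w_A·f_A = 0.23 × 0.0256901 = 0.00590871
  w_B·f_B = 0.77 × 0.0008449 = 0.000650573
Evidence: 0.00590871 + 0.000650573 = 0.00655929
So the posterior for Group A is 0.00590871 / 0.00655929 ≈ 0.9008.

0.9008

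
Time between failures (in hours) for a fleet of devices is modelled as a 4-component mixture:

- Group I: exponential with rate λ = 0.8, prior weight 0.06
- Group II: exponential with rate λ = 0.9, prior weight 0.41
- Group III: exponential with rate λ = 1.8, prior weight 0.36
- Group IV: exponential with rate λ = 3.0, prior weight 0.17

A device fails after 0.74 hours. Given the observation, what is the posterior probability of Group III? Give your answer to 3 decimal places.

Apply Bayes' rule: the posterior for each component is proportional to its prior times its likelihood at x.
Component likelihoods at x = 0.74 hours:
  f_I = 0.442576
  f_II = 0.462384
  f_III = 0.475108
  f_IV = 0.325827
Weight by the priors:
  P(Z=I)·f_I = 0.06 × 0.442576 = 0.0265545
  P(Z=II)·f_II = 0.41 × 0.462384 = 0.189577
  P(Z=III)·f_III = 0.36 × 0.475108 = 0.171039
  P(Z=IV)·f_IV = 0.17 × 0.325827 = 0.0553906
Denominator: 0.0265545 + 0.189577 + 0.171039 + 0.0553906 = 0.442561
P(Group III | the observation) ≈ 0.386

0.386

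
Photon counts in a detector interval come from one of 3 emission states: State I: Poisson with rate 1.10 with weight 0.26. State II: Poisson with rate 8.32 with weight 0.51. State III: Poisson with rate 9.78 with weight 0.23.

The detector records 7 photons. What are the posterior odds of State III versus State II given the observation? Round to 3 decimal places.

0.325

Only the two components matter; the odds are (P(Z=i) f_i(x)) / (P(Z=j) f_j(x)).
Poisson probabilities:
  f_I = e^(−1.10)·1.10^7/7! = 0.000128705
  f_II = e^(−8.32)·8.32^7/7! = 0.133384
  f_III = e^(−9.78)·9.78^7/7! = 0.0960597
0.0220937 / 0.0680257 ≈ 0.325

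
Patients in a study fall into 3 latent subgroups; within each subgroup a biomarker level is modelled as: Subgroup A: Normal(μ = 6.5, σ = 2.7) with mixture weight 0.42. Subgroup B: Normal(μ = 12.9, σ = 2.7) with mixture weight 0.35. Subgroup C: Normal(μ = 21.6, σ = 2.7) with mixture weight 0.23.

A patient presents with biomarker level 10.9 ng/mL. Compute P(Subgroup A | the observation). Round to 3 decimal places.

The responsibility of component k is w_k f_k(x) divided by Σ_j w_j f_j(x).
Evaluate each component's likelihood at the observed value:
  f_A = (1/(2.7·√(2π)))·exp(−(10.9−6.5)²/(2·2.7²)) = 0.147756·exp(-1.32785) = 0.0391625
  f_B = (1/(2.7·√(2π)))·exp(−(10.9−12.9)²/(2·2.7²)) = 0.147756·exp(-0.27435) = 0.112305
  f_C = (1/(2.7·√(2π)))·exp(−(10.9−21.6)²/(2·2.7²)) = 0.147756·exp(-7.85254) = 5.74424e-05
Unnormalised posteriors:
  w_A·f_A = 0.42 × 0.0391625 = 0.0164482
  w_B·f_B = 0.35 × 0.112305 = 0.0393067
  w_C·f_C = 0.23 × 5.74424e-05 = 1.32117e-05
Sum: 0.0164482 + 0.0393067 + 1.32117e-05 = 0.0557681
P(Subgroup A | data) = 0.0164482 / 0.0557681 ≈ 0.295

0.295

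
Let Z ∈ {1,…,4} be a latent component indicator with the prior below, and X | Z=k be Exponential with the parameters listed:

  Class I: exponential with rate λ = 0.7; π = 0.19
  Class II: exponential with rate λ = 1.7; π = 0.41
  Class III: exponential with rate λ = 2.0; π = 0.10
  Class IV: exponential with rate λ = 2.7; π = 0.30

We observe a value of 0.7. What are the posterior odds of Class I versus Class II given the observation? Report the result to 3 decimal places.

0.384

Since P(k|x) ∝ π_k f_k(x), the posterior odds are π_i f_i(x) / (π_j f_j(x)).
Exponential densities:
  p_I = 0.428838
  p_II = 0.517176
  p_III = 0.493194
  p_IV = 0.407894
Odds = (0.19/0.41) × (0.428838/0.517176) = 0.463415 × 0.829192 ≈ 0.384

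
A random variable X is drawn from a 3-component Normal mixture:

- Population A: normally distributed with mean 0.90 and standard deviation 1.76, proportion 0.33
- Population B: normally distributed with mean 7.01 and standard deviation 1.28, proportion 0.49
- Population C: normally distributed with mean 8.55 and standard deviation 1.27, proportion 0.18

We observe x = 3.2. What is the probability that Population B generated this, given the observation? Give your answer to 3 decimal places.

By Bayes' theorem, P(k | x) = w_k f_k(x) / Σ_j w_j f_j(x).
Normal densities:
  f_A = (1/(1.76·√(2π)))·exp(−(3.2−0.90)²/(2·1.76²)) = 0.226672·exp(-0.85389) = 0.096507
  f_B = (1/(1.28·√(2π)))·exp(−(3.2−7.01)²/(2·1.28²)) = 0.311674·exp(-4.42996) = 0.00371357
  f_C = (1/(1.27·√(2π)))·exp(−(3.2−8.55)²/(2·1.27²)) = 0.314128·exp(-8.87299) = 4.40164e-05
Multiply by the mixture weights:
  w_A·f_A = 0.33 × 0.096507 = 0.0318473
  w_B·f_B = 0.49 × 0.00371357 = 0.00181965
  w_C·f_C = 0.18 × 4.40164e-05 = 7.92295e-06
Sum: 0.0318473 + 0.00181965 + 7.92295e-06 = 0.0336749
P(Population B | the observation) ≈ 0.054

0.054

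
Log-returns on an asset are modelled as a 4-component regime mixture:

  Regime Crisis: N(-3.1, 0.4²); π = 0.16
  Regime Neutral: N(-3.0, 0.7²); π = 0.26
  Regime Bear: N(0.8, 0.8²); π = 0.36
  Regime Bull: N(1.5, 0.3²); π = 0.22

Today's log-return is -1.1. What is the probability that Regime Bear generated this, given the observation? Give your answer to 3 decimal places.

0.742

By Bayes' theorem, P(k | x) = w_k f_k(x) / Σ_j w_j f_j(x).
Normal densities:
  L_Crisis = (1/(0.4·√(2π)))·exp(−(-1.1−-3.1)²/(2·0.4²)) = 0.997356·exp(-12.50000) = 3.7168e-06
  L_Neutral = (1/(0.7·√(2π)))·exp(−(-1.1−-3.0)²/(2·0.7²)) = 0.569918·exp(-3.68367) = 0.0143223
  L_Bear = (1/(0.8·√(2π)))·exp(−(-1.1−0.8)²/(2·0.8²)) = 0.498678·exp(-2.82031) = 0.0297149
  L_Bull = (1/(0.3·√(2π)))·exp(−(-1.1−1.5)²/(2·0.3²)) = 1.329808·exp(-37.55556) = 6.51056e-17
Prior × likelihood for each component:
  w_Crisis·L_Crisis = 0.16 × 3.7168e-06 = 5.94688e-07
  w_Neutral·L_Neutral = 0.26 × 0.0143223 = 0.0037238
  w_Bear·L_Bear = 0.36 × 0.0297149 = 0.0106974
  w_Bull·L_Bull = 0.22 × 6.51056e-17 = 1.43232e-17
Sum: 5.94688e-07 + 0.0037238 + 0.0106974 + 1.43232e-17 = 0.0144217
P(Regime Bear | x) ≈ 0.742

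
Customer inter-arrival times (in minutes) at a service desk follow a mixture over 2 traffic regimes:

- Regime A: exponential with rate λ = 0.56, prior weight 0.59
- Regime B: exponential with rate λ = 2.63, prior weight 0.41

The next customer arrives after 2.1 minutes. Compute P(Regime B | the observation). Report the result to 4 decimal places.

The responsibility of component k is π_k f_k(x) divided by Σ_j π_j f_j(x).
Evaluate each component's likelihood at the observed value:
  p_A = 0.56·e^(−0.56·2.1) = 0.56·e^(−1.1760) = 0.172766
  p_B = 2.63·e^(−2.63·2.1) = 2.63·e^(−5.5230) = 0.0105038
Weight by the priors:
  π_A·p_A = 0.59 × 0.172766 = 0.101932
  π_B·p_B = 0.41 × 0.0105038 = 0.00430657
Denominator: 0.101932 + 0.00430657 = 0.106238
Responsibility of Regime B: 0.00430657 / 0.106238 ≈ 0.0405

0.0405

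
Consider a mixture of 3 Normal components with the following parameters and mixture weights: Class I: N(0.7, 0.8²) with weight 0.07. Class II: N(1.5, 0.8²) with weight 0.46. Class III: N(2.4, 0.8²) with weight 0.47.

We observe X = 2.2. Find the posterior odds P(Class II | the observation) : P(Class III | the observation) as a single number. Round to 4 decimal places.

0.6886

Since P(k|x) ∝ w_k f_k(x), the posterior odds are w_i f_i(x) / (w_j f_j(x)).
Normal densities:
  p_I = (1/(0.8·√(2π)))·exp(−(2.2−0.7)²/(2·0.8²)) = 0.498678·exp(-1.75781) = 0.0859828
  p_II = (1/(0.8·√(2π)))·exp(−(2.2−1.5)²/(2·0.8²)) = 0.498678·exp(-0.38281) = 0.340069
  p_III = (1/(0.8·√(2π)))·exp(−(2.2−2.4)²/(2·0.8²)) = 0.498678·exp(-0.03125) = 0.483335
0.156432 / 0.227168 ≈ 0.6886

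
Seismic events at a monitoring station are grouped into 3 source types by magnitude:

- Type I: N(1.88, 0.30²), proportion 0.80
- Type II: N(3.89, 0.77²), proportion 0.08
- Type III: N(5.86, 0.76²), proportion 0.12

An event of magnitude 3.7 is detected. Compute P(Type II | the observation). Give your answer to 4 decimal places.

0.9731

Apply Bayes' rule: the posterior for each component is proportional to its prior times its likelihood at x.
Evaluate each component's likelihood at the observed value:
  f_I = 1.35458e-08
  f_II = 0.502572
  f_III = 0.0092486
Prior × likelihood for each component:
  w_I·f_I = 0.80 × 1.35458e-08 = 1.08367e-08
  w_II·f_II = 0.08 × 0.502572 = 0.0402057
  w_III·f_III = 0.12 × 0.0092486 = 0.00110983
Marginal: 1.08367e-08 + 0.0402057 + 0.00110983 = 0.0413156
Responsibility of Type II: 0.0402057 / 0.0413156 ≈ 0.9731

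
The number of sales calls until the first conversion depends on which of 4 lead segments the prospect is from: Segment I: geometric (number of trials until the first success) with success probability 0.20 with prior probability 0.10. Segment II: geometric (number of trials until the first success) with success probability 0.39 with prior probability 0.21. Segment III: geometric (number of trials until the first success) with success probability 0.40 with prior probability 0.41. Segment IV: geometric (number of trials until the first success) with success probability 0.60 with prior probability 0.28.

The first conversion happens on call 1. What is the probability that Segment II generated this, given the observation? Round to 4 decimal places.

The responsibility of component k is P(Z=k) f_k(x) divided by Σ_j P(Z=j) f_j(x).
Evaluate each component's likelihood at the observed value:
  f_I = 0.20·(1−0.20)^0 = 0.20·1 = 0.2
  f_II = 0.39·(1−0.39)^0 = 0.39·1 = 0.39
  f_III = 0.40·(1−0.40)^0 = 0.40·1 = 0.4
  f_IV = 0.60·(1−0.60)^0 = 0.60·1 = 0.6
Weight by the priors:
  P(Z=I)·f_I = 0.10 × 0.2 = 0.02
  P(Z=II)·f_II = 0.21 × 0.39 = 0.0819
  P(Z=III)·f_III = 0.41 × 0.4 = 0.164
  P(Z=IV)·f_IV = 0.28 × 0.6 = 0.168
Marginal: 0.02 + 0.0819 + 0.164 + 0.168 = 0.4339
P(Segment II | data) = 0.0819 / 0.4339 ≈ 0.1888

0.1888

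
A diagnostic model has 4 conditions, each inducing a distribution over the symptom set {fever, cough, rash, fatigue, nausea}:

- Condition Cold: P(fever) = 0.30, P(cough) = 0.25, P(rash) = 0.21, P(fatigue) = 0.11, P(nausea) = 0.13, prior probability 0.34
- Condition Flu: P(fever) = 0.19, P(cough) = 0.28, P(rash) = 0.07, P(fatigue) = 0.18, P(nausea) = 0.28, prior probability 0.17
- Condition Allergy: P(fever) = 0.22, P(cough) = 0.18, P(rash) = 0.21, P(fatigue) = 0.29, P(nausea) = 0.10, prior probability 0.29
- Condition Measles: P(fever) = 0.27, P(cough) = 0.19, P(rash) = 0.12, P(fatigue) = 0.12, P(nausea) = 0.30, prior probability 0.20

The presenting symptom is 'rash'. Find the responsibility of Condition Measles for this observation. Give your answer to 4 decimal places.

0.1427

Apply Bayes' rule: the posterior for each component is proportional to its prior times its likelihood at x.
Evaluate each component's likelihood at the observed value:
  p_Cold = P(rash | comp) = 0.21
  p_Flu = P(rash | comp) = 0.07
  p_Allergy = P(rash | comp) = 0.21
  p_Measles = P(rash | comp) = 0.12
Prior × likelihood for each component:
  w_Cold·p_Cold = 0.34 × 0.21 = 0.0714
  w_Flu·p_Flu = 0.17 × 0.07 = 0.0119
  w_Allergy·p_Allergy = 0.29 × 0.21 = 0.0609
  w_Measles·p_Measles = 0.20 × 0.12 = 0.024
Marginal: 0.0714 + 0.0119 + 0.0609 + 0.024 = 0.1682
P(Condition Measles | 'rash') ≈ 0.1427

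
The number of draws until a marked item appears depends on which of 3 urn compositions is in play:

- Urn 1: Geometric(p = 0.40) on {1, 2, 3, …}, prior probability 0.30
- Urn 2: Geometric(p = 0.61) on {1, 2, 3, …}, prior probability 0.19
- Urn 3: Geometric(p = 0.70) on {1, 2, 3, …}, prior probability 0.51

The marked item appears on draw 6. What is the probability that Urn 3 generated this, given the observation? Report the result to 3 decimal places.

0.077

P(component k | x) = π_k·f_k(x) / marginal(x), where marginal(x) = Σ_j π_j·f_j(x).
Geometric probabilities:
  p_1 = 0.031104
  p_2 = 0.00550368
  p_3 = 0.001701
Unnormalised posteriors:
  π_1·p_1 = 0.30 × 0.031104 = 0.0093312
  π_2·p_2 = 0.19 × 0.00550368 = 0.0010457
  π_3·p_3 = 0.51 × 0.001701 = 0.00086751
Denominator: 0.0093312 + 0.0010457 + 0.00086751 = 0.0112444
So the posterior for Urn 3 is 0.00086751 / 0.0112444 ≈ 0.077.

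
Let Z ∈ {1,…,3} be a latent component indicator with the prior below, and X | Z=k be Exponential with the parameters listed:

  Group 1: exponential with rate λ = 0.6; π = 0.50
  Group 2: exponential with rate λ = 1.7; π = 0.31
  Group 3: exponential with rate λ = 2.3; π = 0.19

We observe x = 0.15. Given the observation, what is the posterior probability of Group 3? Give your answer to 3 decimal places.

Posterior ∝ prior × likelihood, so P(k | x) ∝ π_k f_k(x); normalise over all components.
Component likelihoods at x = 0.15:
  p_1 = 0.548359
  p_2 = 1.31736
  p_3 = 1.62891
Weight by the priors:
  π_1·p_1 = 0.50 × 0.548359 = 0.274179
  π_2·p_2 = 0.31 × 1.31736 = 0.408381
  π_3·p_3 = 0.19 × 1.62891 = 0.309492
Evidence: 0.274179 + 0.408381 + 0.309492 = 0.992053
P(Group 3 | x) = 0.309492 / 0.992053 ≈ 0.312

0.312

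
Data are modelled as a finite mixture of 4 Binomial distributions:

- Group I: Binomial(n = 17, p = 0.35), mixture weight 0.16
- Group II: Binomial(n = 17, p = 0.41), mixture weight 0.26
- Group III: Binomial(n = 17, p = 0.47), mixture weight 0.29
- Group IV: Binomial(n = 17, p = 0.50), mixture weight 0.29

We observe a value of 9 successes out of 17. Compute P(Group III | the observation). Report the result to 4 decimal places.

Posterior ∝ prior × likelihood, so P(k | x) ∝ P(Z=k) f_k(x); normalise over all components.
Binomial probabilities:
  L_I = 0.0610526
  L_II = 0.116857
  L_III = 0.169384
  L_IV = 0.185471
Multiply by the mixture weights:
  P(Z=I)·L_I = 0.16 × 0.0610526 = 0.00976842
  P(Z=II)·L_II = 0.26 × 0.116857 = 0.0303829
  P(Z=III)·L_III = 0.29 × 0.169384 = 0.0491214
  P(Z=IV)·L_IV = 0.29 × 0.185471 = 0.0537865
Marginal: 0.00976842 + 0.0303829 + 0.0491214 + 0.0537865 = 0.143059
So the posterior for Group III is 0.0491214 / 0.143059 ≈ 0.3434.

0.3434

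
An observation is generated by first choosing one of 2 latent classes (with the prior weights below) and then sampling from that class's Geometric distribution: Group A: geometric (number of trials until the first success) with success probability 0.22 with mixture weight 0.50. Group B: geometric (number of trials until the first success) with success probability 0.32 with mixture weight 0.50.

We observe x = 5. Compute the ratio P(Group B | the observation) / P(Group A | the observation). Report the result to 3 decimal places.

0.840

Since P(k|x) ∝ π_k f_k(x), the posterior odds are π_i f_i(x) / (π_j f_j(x)).
Evaluate each component's likelihood at the observed value:
  f_A = 0.22·(1−0.22)^4 = 0.22·0.370151 = 0.0814331
  f_B = 0.32·(1−0.32)^4 = 0.32·0.213814 = 0.0684204
0.0342102 / 0.0407166 ≈ 0.840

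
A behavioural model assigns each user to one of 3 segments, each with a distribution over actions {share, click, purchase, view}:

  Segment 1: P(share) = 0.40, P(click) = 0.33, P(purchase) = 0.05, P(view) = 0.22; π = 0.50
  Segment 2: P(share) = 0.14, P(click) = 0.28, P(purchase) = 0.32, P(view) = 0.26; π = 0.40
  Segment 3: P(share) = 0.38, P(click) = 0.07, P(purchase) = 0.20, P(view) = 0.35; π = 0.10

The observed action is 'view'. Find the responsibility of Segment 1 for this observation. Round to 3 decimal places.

Posterior ∝ prior × likelihood, so P(k | x) ∝ w_k f_k(x); normalise over all components.
Component likelihoods at x = 'view':
  f_1 = P(view | comp) = 0.22
  f_2 = P(view | comp) = 0.26
  f_3 = P(view | comp) = 0.35
Weight by the priors:
  w_1·f_1 = 0.50 × 0.22 = 0.11
  w_2·f_2 = 0.40 × 0.26 = 0.104
  w_3·f_3 = 0.10 × 0.35 = 0.035
Marginal: 0.11 + 0.104 + 0.035 = 0.249
So the posterior for Segment 1 is 0.11 / 0.249 ≈ 0.442.

0.442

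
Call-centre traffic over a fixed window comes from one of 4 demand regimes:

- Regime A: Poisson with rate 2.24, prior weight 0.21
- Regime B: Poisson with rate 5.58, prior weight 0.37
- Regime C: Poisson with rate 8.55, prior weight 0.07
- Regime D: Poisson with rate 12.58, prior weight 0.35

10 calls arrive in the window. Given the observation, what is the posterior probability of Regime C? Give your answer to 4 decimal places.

Posterior ∝ prior × likelihood, so P(k | x) ∝ P(Z=k) f_k(x); normalise over all components.
Component likelihoods at x = 10 calls:
  L_A = e^(−2.24)·2.24^10/10! = 9.33034e-05
  L_B = e^(−5.58)·5.58^10/10! = 0.030424
  L_C = e^(−8.55)·8.55^10/10! = 0.111347
  L_D = e^(−12.58)·12.58^10/10! = 0.0941063
Unnormalised posteriors:
  P(Z=A)·L_A = 0.21 × 9.33034e-05 = 1.95937e-05
  P(Z=B)·L_B = 0.37 × 0.030424 = 0.0112569
  P(Z=C)·L_C = 0.07 × 0.111347 = 0.00779432
  P(Z=D)·L_D = 0.35 × 0.0941063 = 0.0329372
Sum: 1.95937e-05 + 0.0112569 + 0.00779432 + 0.0329372 = 0.052008
So the posterior for Regime C is 0.00779432 / 0.052008 ≈ 0.1499.

0.1499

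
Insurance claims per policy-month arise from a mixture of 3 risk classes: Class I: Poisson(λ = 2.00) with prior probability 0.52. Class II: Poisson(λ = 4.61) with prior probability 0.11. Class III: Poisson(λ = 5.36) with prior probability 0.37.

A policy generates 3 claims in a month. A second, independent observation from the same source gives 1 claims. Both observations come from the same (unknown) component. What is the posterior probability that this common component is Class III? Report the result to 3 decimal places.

0.041

The responsibility of component k is P(Z=k) f_k(x) divided by Σ_j P(Z=j) f_j(x).
Since both observations come from the same component, the likelihood for component k is f_k(x₁)·f_k(x₂).
  L_I = [e^(−2.00)·2.00^3/3! = 0.180447] × [0.270671] = 0.0488417
  L_II = [e^(−4.61)·4.61^3/3! = 0.1625] × [0.0458779] = 0.00745517
  L_III = [e^(−5.36)·5.36^3/3! = 0.120649] × [0.0251969] = 0.00303998
Unnormalised posteriors:
  P(Z=I)·L_I = 0.52 × 0.0488417 = 0.0253977
  P(Z=II)·L_II = 0.11 × 0.00745517 = 0.000820068
  P(Z=III)·L_III = 0.37 × 0.00303998 = 0.00112479
Normaliser: 0.0253977 + 0.000820068 + 0.00112479 = 0.0273425
P(Class III | x₁, x₂) = 0.00112479 / 0.0273425 ≈ 0.041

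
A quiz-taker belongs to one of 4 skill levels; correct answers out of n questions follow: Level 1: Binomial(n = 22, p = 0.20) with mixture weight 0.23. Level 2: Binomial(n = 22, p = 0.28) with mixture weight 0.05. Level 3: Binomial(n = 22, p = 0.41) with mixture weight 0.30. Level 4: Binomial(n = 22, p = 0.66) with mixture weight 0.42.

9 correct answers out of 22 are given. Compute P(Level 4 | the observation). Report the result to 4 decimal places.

P(component k | x) = w_k·f_k(x) / marginal(x), where marginal(x) = Σ_j w_j·f_j(x).
Binomial probabilities:
  p_1 = 0.0140011
  p_2 = 0.0735306
  p_3 = 0.170944
  p_4 = 0.00959057
Unnormalised posteriors:
  w_1·p_1 = 0.23 × 0.0140011 = 0.00322026
  w_2·p_2 = 0.05 × 0.0735306 = 0.00367653
  w_3·p_3 = 0.30 × 0.170944 = 0.0512832
  w_4·p_4 = 0.42 × 0.00959057 = 0.00402804
Sum: 0.00322026 + 0.00367653 + 0.0512832 + 0.00402804 = 0.0622081
P(Level 4 | data) = 0.00402804 / 0.0622081 ≈ 0.0648

0.0648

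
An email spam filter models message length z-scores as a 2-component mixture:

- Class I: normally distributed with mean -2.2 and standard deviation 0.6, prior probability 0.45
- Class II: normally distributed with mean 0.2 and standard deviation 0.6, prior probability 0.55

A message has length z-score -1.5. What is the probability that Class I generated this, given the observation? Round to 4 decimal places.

Apply Bayes' rule: the posterior for each component is proportional to its prior times its likelihood at x.
Normal densities:
  L_I = (1/(0.6·√(2π)))·exp(−(-1.5−-2.2)²/(2·0.6²)) = 0.664904·exp(-0.68056) = 0.336664
  L_II = (1/(0.6·√(2π)))·exp(−(-1.5−0.2)²/(2·0.6²)) = 0.664904·exp(-4.01389) = 0.0120102
Prior × likelihood for each component:
  π_I·L_I = 0.45 × 0.336664 = 0.151499
  π_II·L_II = 0.55 × 0.0120102 = 0.00660559
Marginal: 0.151499 + 0.00660559 = 0.158105
So the posterior for Class I is 0.151499 / 0.158105 ≈ 0.9582.

0.9582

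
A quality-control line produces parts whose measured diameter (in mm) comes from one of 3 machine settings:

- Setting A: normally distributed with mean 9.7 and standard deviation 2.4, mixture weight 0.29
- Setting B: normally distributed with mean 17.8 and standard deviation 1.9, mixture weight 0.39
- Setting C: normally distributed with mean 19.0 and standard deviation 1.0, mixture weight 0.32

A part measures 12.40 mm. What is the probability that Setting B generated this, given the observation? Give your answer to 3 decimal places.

Apply Bayes' rule: the posterior for each component is proportional to its prior times its likelihood at x.
Component likelihoods at x = 12.40 mm:
  L_A = 0.0882819
  L_B = 0.00369944
  L_C = 1.38668e-10
Weight by the priors:
  π_A·L_A = 0.29 × 0.0882819 = 0.0256018
  π_B·L_B = 0.39 × 0.00369944 = 0.00144278
  π_C·L_C = 0.32 × 1.38668e-10 = 4.43738e-11
Denominator: 0.0256018 + 0.00144278 + 4.43738e-11 = 0.0270445
P(Setting B | x) ≈ 0.053

0.053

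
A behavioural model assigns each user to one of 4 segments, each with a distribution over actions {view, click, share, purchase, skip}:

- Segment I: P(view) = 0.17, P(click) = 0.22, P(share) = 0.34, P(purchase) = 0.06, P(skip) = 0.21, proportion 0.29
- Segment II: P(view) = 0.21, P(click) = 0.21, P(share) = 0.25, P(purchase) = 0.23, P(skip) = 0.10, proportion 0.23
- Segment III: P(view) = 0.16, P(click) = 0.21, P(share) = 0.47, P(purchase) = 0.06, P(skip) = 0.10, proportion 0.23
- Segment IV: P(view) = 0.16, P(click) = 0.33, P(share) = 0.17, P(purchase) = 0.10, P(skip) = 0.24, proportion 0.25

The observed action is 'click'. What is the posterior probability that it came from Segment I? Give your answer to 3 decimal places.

0.263

Posterior ∝ prior × likelihood, so P(k | x) ∝ P(Z=k) f_k(x); normalise over all components.
Component likelihoods at x = 'click':
  p_I = 0.22
  p_II = 0.21
  p_III = 0.21
  p_IV = 0.33
Unnormalised posteriors:
  P(Z=I)·p_I = 0.29 × 0.22 = 0.0638
  P(Z=II)·p_II = 0.23 × 0.21 = 0.0483
  P(Z=III)·p_III = 0.23 × 0.21 = 0.0483
  P(Z=IV)·p_IV = 0.25 × 0.33 = 0.0825
Sum: 0.0638 + 0.0483 + 0.0483 + 0.0825 = 0.2429
P(Segment I | x) ≈ 0.263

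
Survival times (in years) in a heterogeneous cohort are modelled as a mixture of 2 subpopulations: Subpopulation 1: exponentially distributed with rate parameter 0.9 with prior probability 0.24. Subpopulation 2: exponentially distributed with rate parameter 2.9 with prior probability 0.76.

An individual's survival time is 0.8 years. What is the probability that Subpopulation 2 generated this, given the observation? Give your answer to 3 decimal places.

By Bayes' theorem, P(k | x) = w_k f_k(x) / Σ_j w_j f_j(x).
Component likelihoods at x = 0.8 years:
  p_1 = 0.9·e^(−0.9·0.8) = 0.9·e^(−0.7200) = 0.438077
  p_2 = 2.9·e^(−2.9·0.8) = 2.9·e^(−2.3200) = 0.284993
Unnormalised posteriors:
  w_1·p_1 = 0.24 × 0.438077 = 0.105138
  w_2·p_2 = 0.76 × 0.284993 = 0.216595
Denominator: 0.105138 + 0.216595 = 0.321733
Responsibility of Subpopulation 2: 0.216595 / 0.321733 ≈ 0.673

0.673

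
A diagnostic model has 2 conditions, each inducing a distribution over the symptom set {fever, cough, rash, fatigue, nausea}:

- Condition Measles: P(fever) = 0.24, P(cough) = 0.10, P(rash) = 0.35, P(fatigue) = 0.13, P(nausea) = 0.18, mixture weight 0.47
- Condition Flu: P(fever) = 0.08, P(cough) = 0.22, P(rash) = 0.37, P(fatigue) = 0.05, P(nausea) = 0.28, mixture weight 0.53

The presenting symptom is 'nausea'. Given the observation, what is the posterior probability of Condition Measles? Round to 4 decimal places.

The responsibility of component k is π_k f_k(x) divided by Σ_j π_j f_j(x).
Component likelihoods at x = 'nausea':
  L_Measles = 0.18
  L_Flu = 0.28
Unnormalised posteriors:
  π_Measles·L_Measles = 0.47 × 0.18 = 0.0846
  π_Flu·L_Flu = 0.53 × 0.28 = 0.1484
Marginal: 0.0846 + 0.1484 = 0.233
P(Condition Measles | data) = 0.0846 / 0.233 ≈ 0.3631

0.3631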